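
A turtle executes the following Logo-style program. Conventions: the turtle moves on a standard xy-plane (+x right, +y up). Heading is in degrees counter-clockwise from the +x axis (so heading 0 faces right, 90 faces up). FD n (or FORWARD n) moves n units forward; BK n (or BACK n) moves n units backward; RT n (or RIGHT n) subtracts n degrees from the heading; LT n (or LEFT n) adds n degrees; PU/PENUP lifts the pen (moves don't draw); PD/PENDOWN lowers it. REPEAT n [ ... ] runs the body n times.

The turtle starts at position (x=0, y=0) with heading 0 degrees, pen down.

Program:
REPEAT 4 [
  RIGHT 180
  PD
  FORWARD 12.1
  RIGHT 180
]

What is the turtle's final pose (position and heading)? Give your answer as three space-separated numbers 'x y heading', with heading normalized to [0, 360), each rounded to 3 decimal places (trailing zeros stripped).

Executing turtle program step by step:
Start: pos=(0,0), heading=0, pen down
REPEAT 4 [
  -- iteration 1/4 --
  RT 180: heading 0 -> 180
  PD: pen down
  FD 12.1: (0,0) -> (-12.1,0) [heading=180, draw]
  RT 180: heading 180 -> 0
  -- iteration 2/4 --
  RT 180: heading 0 -> 180
  PD: pen down
  FD 12.1: (-12.1,0) -> (-24.2,0) [heading=180, draw]
  RT 180: heading 180 -> 0
  -- iteration 3/4 --
  RT 180: heading 0 -> 180
  PD: pen down
  FD 12.1: (-24.2,0) -> (-36.3,0) [heading=180, draw]
  RT 180: heading 180 -> 0
  -- iteration 4/4 --
  RT 180: heading 0 -> 180
  PD: pen down
  FD 12.1: (-36.3,0) -> (-48.4,0) [heading=180, draw]
  RT 180: heading 180 -> 0
]
Final: pos=(-48.4,0), heading=0, 4 segment(s) drawn

Answer: -48.4 0 0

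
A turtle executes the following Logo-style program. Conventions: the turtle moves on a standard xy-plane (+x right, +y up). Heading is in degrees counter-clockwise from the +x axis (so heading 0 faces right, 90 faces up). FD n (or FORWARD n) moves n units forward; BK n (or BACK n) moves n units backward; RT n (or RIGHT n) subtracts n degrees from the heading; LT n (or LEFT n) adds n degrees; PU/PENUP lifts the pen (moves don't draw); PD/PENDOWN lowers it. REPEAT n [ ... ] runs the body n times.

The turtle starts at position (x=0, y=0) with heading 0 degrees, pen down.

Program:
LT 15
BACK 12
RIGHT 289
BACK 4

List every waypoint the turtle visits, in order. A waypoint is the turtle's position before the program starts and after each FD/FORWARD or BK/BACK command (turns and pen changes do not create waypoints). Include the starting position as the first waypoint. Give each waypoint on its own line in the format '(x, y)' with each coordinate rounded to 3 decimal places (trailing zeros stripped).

Executing turtle program step by step:
Start: pos=(0,0), heading=0, pen down
LT 15: heading 0 -> 15
BK 12: (0,0) -> (-11.591,-3.106) [heading=15, draw]
RT 289: heading 15 -> 86
BK 4: (-11.591,-3.106) -> (-11.87,-7.096) [heading=86, draw]
Final: pos=(-11.87,-7.096), heading=86, 2 segment(s) drawn
Waypoints (3 total):
(0, 0)
(-11.591, -3.106)
(-11.87, -7.096)

Answer: (0, 0)
(-11.591, -3.106)
(-11.87, -7.096)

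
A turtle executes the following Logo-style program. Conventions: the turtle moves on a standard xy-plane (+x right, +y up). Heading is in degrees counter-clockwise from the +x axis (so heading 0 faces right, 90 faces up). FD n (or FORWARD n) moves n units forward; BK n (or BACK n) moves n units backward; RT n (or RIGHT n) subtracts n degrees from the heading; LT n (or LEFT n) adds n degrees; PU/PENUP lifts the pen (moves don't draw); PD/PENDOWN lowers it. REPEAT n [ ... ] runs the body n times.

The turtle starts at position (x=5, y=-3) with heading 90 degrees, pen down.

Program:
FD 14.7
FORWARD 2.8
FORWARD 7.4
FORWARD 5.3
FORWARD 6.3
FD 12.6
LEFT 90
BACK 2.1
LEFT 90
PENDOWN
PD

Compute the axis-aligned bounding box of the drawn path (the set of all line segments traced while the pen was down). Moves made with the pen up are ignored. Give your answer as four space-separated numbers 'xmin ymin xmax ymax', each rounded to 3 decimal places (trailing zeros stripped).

Answer: 5 -3 7.1 46.1

Derivation:
Executing turtle program step by step:
Start: pos=(5,-3), heading=90, pen down
FD 14.7: (5,-3) -> (5,11.7) [heading=90, draw]
FD 2.8: (5,11.7) -> (5,14.5) [heading=90, draw]
FD 7.4: (5,14.5) -> (5,21.9) [heading=90, draw]
FD 5.3: (5,21.9) -> (5,27.2) [heading=90, draw]
FD 6.3: (5,27.2) -> (5,33.5) [heading=90, draw]
FD 12.6: (5,33.5) -> (5,46.1) [heading=90, draw]
LT 90: heading 90 -> 180
BK 2.1: (5,46.1) -> (7.1,46.1) [heading=180, draw]
LT 90: heading 180 -> 270
PD: pen down
PD: pen down
Final: pos=(7.1,46.1), heading=270, 7 segment(s) drawn

Segment endpoints: x in {5, 5, 5, 5, 7.1}, y in {-3, 11.7, 14.5, 21.9, 27.2, 33.5, 46.1}
xmin=5, ymin=-3, xmax=7.1, ymax=46.1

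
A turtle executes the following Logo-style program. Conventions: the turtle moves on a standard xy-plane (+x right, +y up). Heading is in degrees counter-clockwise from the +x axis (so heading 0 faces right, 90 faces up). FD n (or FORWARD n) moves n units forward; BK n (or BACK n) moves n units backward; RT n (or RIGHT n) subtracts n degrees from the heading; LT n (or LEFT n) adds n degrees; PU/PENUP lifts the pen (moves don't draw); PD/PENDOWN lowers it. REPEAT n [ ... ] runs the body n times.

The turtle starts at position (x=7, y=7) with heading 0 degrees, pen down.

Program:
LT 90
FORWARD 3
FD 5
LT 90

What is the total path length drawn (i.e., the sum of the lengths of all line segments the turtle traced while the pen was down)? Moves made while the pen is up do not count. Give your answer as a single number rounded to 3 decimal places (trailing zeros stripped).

Answer: 8

Derivation:
Executing turtle program step by step:
Start: pos=(7,7), heading=0, pen down
LT 90: heading 0 -> 90
FD 3: (7,7) -> (7,10) [heading=90, draw]
FD 5: (7,10) -> (7,15) [heading=90, draw]
LT 90: heading 90 -> 180
Final: pos=(7,15), heading=180, 2 segment(s) drawn

Segment lengths:
  seg 1: (7,7) -> (7,10), length = 3
  seg 2: (7,10) -> (7,15), length = 5
Total = 8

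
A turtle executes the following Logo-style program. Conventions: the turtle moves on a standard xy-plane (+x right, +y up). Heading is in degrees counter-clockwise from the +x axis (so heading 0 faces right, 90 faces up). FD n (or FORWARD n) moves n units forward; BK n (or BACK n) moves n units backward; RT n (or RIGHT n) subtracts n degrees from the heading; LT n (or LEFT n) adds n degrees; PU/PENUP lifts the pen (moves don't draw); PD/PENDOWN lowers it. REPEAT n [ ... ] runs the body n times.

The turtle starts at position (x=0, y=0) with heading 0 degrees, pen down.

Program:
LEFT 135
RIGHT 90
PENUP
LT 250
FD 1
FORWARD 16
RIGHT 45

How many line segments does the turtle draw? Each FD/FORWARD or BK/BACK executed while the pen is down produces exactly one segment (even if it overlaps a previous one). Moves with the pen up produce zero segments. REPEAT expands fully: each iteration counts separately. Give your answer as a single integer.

Answer: 0

Derivation:
Executing turtle program step by step:
Start: pos=(0,0), heading=0, pen down
LT 135: heading 0 -> 135
RT 90: heading 135 -> 45
PU: pen up
LT 250: heading 45 -> 295
FD 1: (0,0) -> (0.423,-0.906) [heading=295, move]
FD 16: (0.423,-0.906) -> (7.185,-15.407) [heading=295, move]
RT 45: heading 295 -> 250
Final: pos=(7.185,-15.407), heading=250, 0 segment(s) drawn
Segments drawn: 0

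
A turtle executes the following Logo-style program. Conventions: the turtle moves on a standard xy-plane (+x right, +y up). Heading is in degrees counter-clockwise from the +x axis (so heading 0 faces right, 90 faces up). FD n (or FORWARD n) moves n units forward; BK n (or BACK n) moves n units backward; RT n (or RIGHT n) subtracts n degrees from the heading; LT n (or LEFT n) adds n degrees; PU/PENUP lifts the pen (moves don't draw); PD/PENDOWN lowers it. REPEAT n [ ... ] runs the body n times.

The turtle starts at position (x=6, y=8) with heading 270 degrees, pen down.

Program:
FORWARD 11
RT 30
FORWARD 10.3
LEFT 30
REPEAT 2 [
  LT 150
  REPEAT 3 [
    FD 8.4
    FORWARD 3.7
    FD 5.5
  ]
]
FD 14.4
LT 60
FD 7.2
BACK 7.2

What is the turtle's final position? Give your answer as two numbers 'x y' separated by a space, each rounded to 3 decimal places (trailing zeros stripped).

Executing turtle program step by step:
Start: pos=(6,8), heading=270, pen down
FD 11: (6,8) -> (6,-3) [heading=270, draw]
RT 30: heading 270 -> 240
FD 10.3: (6,-3) -> (0.85,-11.92) [heading=240, draw]
LT 30: heading 240 -> 270
REPEAT 2 [
  -- iteration 1/2 --
  LT 150: heading 270 -> 60
  REPEAT 3 [
    -- iteration 1/3 --
    FD 8.4: (0.85,-11.92) -> (5.05,-4.645) [heading=60, draw]
    FD 3.7: (5.05,-4.645) -> (6.9,-1.441) [heading=60, draw]
    FD 5.5: (6.9,-1.441) -> (9.65,3.322) [heading=60, draw]
    -- iteration 2/3 --
    FD 8.4: (9.65,3.322) -> (13.85,10.597) [heading=60, draw]
    FD 3.7: (13.85,10.597) -> (15.7,13.801) [heading=60, draw]
    FD 5.5: (15.7,13.801) -> (18.45,18.564) [heading=60, draw]
    -- iteration 3/3 --
    FD 8.4: (18.45,18.564) -> (22.65,25.839) [heading=60, draw]
    FD 3.7: (22.65,25.839) -> (24.5,29.043) [heading=60, draw]
    FD 5.5: (24.5,29.043) -> (27.25,33.806) [heading=60, draw]
  ]
  -- iteration 2/2 --
  LT 150: heading 60 -> 210
  REPEAT 3 [
    -- iteration 1/3 --
    FD 8.4: (27.25,33.806) -> (19.975,29.606) [heading=210, draw]
    FD 3.7: (19.975,29.606) -> (16.771,27.756) [heading=210, draw]
    FD 5.5: (16.771,27.756) -> (12.008,25.006) [heading=210, draw]
    -- iteration 2/3 --
    FD 8.4: (12.008,25.006) -> (4.733,20.806) [heading=210, draw]
    FD 3.7: (4.733,20.806) -> (1.529,18.956) [heading=210, draw]
    FD 5.5: (1.529,18.956) -> (-3.234,16.206) [heading=210, draw]
    -- iteration 3/3 --
    FD 8.4: (-3.234,16.206) -> (-10.509,12.006) [heading=210, draw]
    FD 3.7: (-10.509,12.006) -> (-13.713,10.156) [heading=210, draw]
    FD 5.5: (-13.713,10.156) -> (-18.476,7.406) [heading=210, draw]
  ]
]
FD 14.4: (-18.476,7.406) -> (-30.947,0.206) [heading=210, draw]
LT 60: heading 210 -> 270
FD 7.2: (-30.947,0.206) -> (-30.947,-6.994) [heading=270, draw]
BK 7.2: (-30.947,-6.994) -> (-30.947,0.206) [heading=270, draw]
Final: pos=(-30.947,0.206), heading=270, 23 segment(s) drawn

Answer: -30.947 0.206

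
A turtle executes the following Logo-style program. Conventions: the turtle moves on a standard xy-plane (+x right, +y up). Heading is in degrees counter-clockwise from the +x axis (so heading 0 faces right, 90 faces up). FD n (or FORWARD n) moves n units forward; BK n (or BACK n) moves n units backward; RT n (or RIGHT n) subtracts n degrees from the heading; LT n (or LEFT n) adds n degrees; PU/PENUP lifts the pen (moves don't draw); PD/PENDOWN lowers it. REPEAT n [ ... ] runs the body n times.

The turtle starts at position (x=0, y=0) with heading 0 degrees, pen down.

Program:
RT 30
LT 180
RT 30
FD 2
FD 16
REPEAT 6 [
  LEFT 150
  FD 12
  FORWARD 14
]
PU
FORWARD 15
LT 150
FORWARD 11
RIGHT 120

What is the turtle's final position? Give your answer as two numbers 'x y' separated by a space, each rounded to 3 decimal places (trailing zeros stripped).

Executing turtle program step by step:
Start: pos=(0,0), heading=0, pen down
RT 30: heading 0 -> 330
LT 180: heading 330 -> 150
RT 30: heading 150 -> 120
FD 2: (0,0) -> (-1,1.732) [heading=120, draw]
FD 16: (-1,1.732) -> (-9,15.588) [heading=120, draw]
REPEAT 6 [
  -- iteration 1/6 --
  LT 150: heading 120 -> 270
  FD 12: (-9,15.588) -> (-9,3.588) [heading=270, draw]
  FD 14: (-9,3.588) -> (-9,-10.412) [heading=270, draw]
  -- iteration 2/6 --
  LT 150: heading 270 -> 60
  FD 12: (-9,-10.412) -> (-3,-0.019) [heading=60, draw]
  FD 14: (-3,-0.019) -> (4,12.105) [heading=60, draw]
  -- iteration 3/6 --
  LT 150: heading 60 -> 210
  FD 12: (4,12.105) -> (-6.392,6.105) [heading=210, draw]
  FD 14: (-6.392,6.105) -> (-18.517,-0.895) [heading=210, draw]
  -- iteration 4/6 --
  LT 150: heading 210 -> 0
  FD 12: (-18.517,-0.895) -> (-6.517,-0.895) [heading=0, draw]
  FD 14: (-6.517,-0.895) -> (7.483,-0.895) [heading=0, draw]
  -- iteration 5/6 --
  LT 150: heading 0 -> 150
  FD 12: (7.483,-0.895) -> (-2.909,5.105) [heading=150, draw]
  FD 14: (-2.909,5.105) -> (-15.033,12.105) [heading=150, draw]
  -- iteration 6/6 --
  LT 150: heading 150 -> 300
  FD 12: (-15.033,12.105) -> (-9.033,1.713) [heading=300, draw]
  FD 14: (-9.033,1.713) -> (-2.033,-10.412) [heading=300, draw]
]
PU: pen up
FD 15: (-2.033,-10.412) -> (5.467,-23.402) [heading=300, move]
LT 150: heading 300 -> 90
FD 11: (5.467,-23.402) -> (5.467,-12.402) [heading=90, move]
RT 120: heading 90 -> 330
Final: pos=(5.467,-12.402), heading=330, 14 segment(s) drawn

Answer: 5.467 -12.402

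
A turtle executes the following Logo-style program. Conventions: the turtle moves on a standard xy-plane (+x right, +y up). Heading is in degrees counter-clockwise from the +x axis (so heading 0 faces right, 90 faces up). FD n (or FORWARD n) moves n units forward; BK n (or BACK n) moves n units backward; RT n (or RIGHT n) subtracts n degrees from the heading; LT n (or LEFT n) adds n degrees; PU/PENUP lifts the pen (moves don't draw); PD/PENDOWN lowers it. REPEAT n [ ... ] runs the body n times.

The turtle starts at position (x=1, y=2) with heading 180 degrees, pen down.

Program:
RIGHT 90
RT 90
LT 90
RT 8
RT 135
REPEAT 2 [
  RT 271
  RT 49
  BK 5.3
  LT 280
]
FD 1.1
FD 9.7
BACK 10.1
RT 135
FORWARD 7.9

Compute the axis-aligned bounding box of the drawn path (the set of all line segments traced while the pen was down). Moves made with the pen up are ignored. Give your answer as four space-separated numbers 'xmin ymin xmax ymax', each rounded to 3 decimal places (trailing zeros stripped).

Executing turtle program step by step:
Start: pos=(1,2), heading=180, pen down
RT 90: heading 180 -> 90
RT 90: heading 90 -> 0
LT 90: heading 0 -> 90
RT 8: heading 90 -> 82
RT 135: heading 82 -> 307
REPEAT 2 [
  -- iteration 1/2 --
  RT 271: heading 307 -> 36
  RT 49: heading 36 -> 347
  BK 5.3: (1,2) -> (-4.164,3.192) [heading=347, draw]
  LT 280: heading 347 -> 267
  -- iteration 2/2 --
  RT 271: heading 267 -> 356
  RT 49: heading 356 -> 307
  BK 5.3: (-4.164,3.192) -> (-7.354,7.425) [heading=307, draw]
  LT 280: heading 307 -> 227
]
FD 1.1: (-7.354,7.425) -> (-8.104,6.621) [heading=227, draw]
FD 9.7: (-8.104,6.621) -> (-14.719,-0.474) [heading=227, draw]
BK 10.1: (-14.719,-0.474) -> (-7.831,6.913) [heading=227, draw]
RT 135: heading 227 -> 92
FD 7.9: (-7.831,6.913) -> (-8.107,14.808) [heading=92, draw]
Final: pos=(-8.107,14.808), heading=92, 6 segment(s) drawn

Segment endpoints: x in {-14.719, -8.107, -8.104, -7.831, -7.354, -4.164, 1}, y in {-0.474, 2, 3.192, 6.621, 6.913, 7.425, 14.808}
xmin=-14.719, ymin=-0.474, xmax=1, ymax=14.808

Answer: -14.719 -0.474 1 14.808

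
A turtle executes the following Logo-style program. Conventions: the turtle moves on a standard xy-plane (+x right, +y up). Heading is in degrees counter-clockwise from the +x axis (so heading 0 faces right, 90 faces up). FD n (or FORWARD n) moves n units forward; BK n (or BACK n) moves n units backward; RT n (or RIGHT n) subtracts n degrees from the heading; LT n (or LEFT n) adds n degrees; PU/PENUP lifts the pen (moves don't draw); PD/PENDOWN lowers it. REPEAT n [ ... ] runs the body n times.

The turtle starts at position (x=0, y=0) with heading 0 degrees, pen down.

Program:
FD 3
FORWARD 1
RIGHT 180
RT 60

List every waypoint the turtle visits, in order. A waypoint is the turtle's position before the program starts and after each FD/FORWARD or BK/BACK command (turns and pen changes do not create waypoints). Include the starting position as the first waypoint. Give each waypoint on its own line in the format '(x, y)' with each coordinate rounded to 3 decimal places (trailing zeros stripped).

Executing turtle program step by step:
Start: pos=(0,0), heading=0, pen down
FD 3: (0,0) -> (3,0) [heading=0, draw]
FD 1: (3,0) -> (4,0) [heading=0, draw]
RT 180: heading 0 -> 180
RT 60: heading 180 -> 120
Final: pos=(4,0), heading=120, 2 segment(s) drawn
Waypoints (3 total):
(0, 0)
(3, 0)
(4, 0)

Answer: (0, 0)
(3, 0)
(4, 0)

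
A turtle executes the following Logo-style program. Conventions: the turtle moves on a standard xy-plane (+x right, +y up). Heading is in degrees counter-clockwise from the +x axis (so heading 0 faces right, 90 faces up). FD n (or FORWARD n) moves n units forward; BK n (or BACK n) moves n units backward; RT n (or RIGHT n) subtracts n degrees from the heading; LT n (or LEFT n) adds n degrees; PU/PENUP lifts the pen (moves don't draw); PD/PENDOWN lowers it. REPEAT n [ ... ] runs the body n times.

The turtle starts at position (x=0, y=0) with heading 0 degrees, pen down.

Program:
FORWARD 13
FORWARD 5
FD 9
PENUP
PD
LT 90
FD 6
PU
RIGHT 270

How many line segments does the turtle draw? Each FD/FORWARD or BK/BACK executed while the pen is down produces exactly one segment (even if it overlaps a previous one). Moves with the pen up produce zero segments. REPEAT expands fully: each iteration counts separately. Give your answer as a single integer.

Executing turtle program step by step:
Start: pos=(0,0), heading=0, pen down
FD 13: (0,0) -> (13,0) [heading=0, draw]
FD 5: (13,0) -> (18,0) [heading=0, draw]
FD 9: (18,0) -> (27,0) [heading=0, draw]
PU: pen up
PD: pen down
LT 90: heading 0 -> 90
FD 6: (27,0) -> (27,6) [heading=90, draw]
PU: pen up
RT 270: heading 90 -> 180
Final: pos=(27,6), heading=180, 4 segment(s) drawn
Segments drawn: 4

Answer: 4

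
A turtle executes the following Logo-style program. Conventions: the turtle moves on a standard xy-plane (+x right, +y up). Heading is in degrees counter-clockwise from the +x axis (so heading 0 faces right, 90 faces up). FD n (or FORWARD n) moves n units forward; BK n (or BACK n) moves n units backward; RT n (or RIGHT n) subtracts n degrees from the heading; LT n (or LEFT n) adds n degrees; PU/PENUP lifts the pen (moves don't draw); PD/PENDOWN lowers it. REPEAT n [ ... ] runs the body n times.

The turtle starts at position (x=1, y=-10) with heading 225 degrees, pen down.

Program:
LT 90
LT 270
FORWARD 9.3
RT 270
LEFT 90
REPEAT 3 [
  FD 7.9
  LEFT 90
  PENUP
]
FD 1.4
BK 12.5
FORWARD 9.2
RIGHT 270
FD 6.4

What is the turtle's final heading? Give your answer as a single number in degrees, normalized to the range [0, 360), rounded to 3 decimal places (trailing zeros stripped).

Executing turtle program step by step:
Start: pos=(1,-10), heading=225, pen down
LT 90: heading 225 -> 315
LT 270: heading 315 -> 225
FD 9.3: (1,-10) -> (-5.576,-16.576) [heading=225, draw]
RT 270: heading 225 -> 315
LT 90: heading 315 -> 45
REPEAT 3 [
  -- iteration 1/3 --
  FD 7.9: (-5.576,-16.576) -> (0.01,-10.99) [heading=45, draw]
  LT 90: heading 45 -> 135
  PU: pen up
  -- iteration 2/3 --
  FD 7.9: (0.01,-10.99) -> (-5.576,-5.404) [heading=135, move]
  LT 90: heading 135 -> 225
  PU: pen up
  -- iteration 3/3 --
  FD 7.9: (-5.576,-5.404) -> (-11.162,-10.99) [heading=225, move]
  LT 90: heading 225 -> 315
  PU: pen up
]
FD 1.4: (-11.162,-10.99) -> (-10.172,-11.98) [heading=315, move]
BK 12.5: (-10.172,-11.98) -> (-19.011,-3.141) [heading=315, move]
FD 9.2: (-19.011,-3.141) -> (-12.506,-9.646) [heading=315, move]
RT 270: heading 315 -> 45
FD 6.4: (-12.506,-9.646) -> (-7.98,-5.121) [heading=45, move]
Final: pos=(-7.98,-5.121), heading=45, 2 segment(s) drawn

Answer: 45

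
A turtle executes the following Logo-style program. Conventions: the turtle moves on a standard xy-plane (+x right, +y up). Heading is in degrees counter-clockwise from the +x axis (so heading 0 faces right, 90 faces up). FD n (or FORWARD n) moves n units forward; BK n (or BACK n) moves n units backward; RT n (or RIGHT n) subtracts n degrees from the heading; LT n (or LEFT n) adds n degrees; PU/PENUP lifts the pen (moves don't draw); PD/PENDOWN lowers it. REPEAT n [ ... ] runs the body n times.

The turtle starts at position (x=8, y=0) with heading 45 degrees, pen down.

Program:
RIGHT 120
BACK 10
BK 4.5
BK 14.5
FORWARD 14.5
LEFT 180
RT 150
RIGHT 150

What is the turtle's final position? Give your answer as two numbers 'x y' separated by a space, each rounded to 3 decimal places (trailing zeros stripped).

Executing turtle program step by step:
Start: pos=(8,0), heading=45, pen down
RT 120: heading 45 -> 285
BK 10: (8,0) -> (5.412,9.659) [heading=285, draw]
BK 4.5: (5.412,9.659) -> (4.247,14.006) [heading=285, draw]
BK 14.5: (4.247,14.006) -> (0.494,28.012) [heading=285, draw]
FD 14.5: (0.494,28.012) -> (4.247,14.006) [heading=285, draw]
LT 180: heading 285 -> 105
RT 150: heading 105 -> 315
RT 150: heading 315 -> 165
Final: pos=(4.247,14.006), heading=165, 4 segment(s) drawn

Answer: 4.247 14.006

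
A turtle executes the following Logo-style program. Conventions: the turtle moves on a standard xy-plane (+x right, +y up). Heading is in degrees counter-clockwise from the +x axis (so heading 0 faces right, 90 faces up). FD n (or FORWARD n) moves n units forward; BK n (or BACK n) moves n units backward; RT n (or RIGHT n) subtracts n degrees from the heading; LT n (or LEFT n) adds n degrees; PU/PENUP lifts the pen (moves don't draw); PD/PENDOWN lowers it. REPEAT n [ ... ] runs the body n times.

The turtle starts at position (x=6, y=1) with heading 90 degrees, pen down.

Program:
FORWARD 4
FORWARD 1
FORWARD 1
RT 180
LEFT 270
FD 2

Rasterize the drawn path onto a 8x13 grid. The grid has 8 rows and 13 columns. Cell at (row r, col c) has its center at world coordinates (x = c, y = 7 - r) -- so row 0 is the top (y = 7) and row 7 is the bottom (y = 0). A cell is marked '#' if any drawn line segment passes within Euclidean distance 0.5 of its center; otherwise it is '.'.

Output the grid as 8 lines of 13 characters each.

Answer: ....###......
......#......
......#......
......#......
......#......
......#......
......#......
.............

Derivation:
Segment 0: (6,1) -> (6,5)
Segment 1: (6,5) -> (6,6)
Segment 2: (6,6) -> (6,7)
Segment 3: (6,7) -> (4,7)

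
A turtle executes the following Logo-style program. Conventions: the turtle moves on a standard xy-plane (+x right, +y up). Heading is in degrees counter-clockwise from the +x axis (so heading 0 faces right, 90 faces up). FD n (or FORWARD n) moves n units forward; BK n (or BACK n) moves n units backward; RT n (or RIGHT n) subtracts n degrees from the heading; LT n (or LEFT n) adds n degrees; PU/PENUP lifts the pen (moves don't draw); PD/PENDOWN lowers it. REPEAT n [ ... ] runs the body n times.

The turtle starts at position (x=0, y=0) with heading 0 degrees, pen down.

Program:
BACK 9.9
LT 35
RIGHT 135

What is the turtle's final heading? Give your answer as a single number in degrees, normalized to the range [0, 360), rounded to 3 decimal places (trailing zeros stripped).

Answer: 260

Derivation:
Executing turtle program step by step:
Start: pos=(0,0), heading=0, pen down
BK 9.9: (0,0) -> (-9.9,0) [heading=0, draw]
LT 35: heading 0 -> 35
RT 135: heading 35 -> 260
Final: pos=(-9.9,0), heading=260, 1 segment(s) drawn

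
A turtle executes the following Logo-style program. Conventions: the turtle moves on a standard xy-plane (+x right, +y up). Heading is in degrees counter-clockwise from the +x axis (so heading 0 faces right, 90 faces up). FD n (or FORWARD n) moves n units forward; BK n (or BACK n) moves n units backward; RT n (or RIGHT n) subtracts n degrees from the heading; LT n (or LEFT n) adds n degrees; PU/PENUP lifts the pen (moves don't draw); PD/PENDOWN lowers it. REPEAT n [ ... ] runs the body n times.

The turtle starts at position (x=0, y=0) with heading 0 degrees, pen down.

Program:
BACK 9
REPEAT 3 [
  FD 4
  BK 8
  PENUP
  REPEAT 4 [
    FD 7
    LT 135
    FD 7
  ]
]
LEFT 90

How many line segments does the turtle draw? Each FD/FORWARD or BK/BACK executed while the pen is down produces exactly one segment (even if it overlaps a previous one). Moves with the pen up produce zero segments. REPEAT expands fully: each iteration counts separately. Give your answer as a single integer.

Answer: 3

Derivation:
Executing turtle program step by step:
Start: pos=(0,0), heading=0, pen down
BK 9: (0,0) -> (-9,0) [heading=0, draw]
REPEAT 3 [
  -- iteration 1/3 --
  FD 4: (-9,0) -> (-5,0) [heading=0, draw]
  BK 8: (-5,0) -> (-13,0) [heading=0, draw]
  PU: pen up
  REPEAT 4 [
    -- iteration 1/4 --
    FD 7: (-13,0) -> (-6,0) [heading=0, move]
    LT 135: heading 0 -> 135
    FD 7: (-6,0) -> (-10.95,4.95) [heading=135, move]
    -- iteration 2/4 --
    FD 7: (-10.95,4.95) -> (-15.899,9.899) [heading=135, move]
    LT 135: heading 135 -> 270
    FD 7: (-15.899,9.899) -> (-15.899,2.899) [heading=270, move]
    -- iteration 3/4 --
    FD 7: (-15.899,2.899) -> (-15.899,-4.101) [heading=270, move]
    LT 135: heading 270 -> 45
    FD 7: (-15.899,-4.101) -> (-10.95,0.849) [heading=45, move]
    -- iteration 4/4 --
    FD 7: (-10.95,0.849) -> (-6,5.799) [heading=45, move]
    LT 135: heading 45 -> 180
    FD 7: (-6,5.799) -> (-13,5.799) [heading=180, move]
  ]
  -- iteration 2/3 --
  FD 4: (-13,5.799) -> (-17,5.799) [heading=180, move]
  BK 8: (-17,5.799) -> (-9,5.799) [heading=180, move]
  PU: pen up
  REPEAT 4 [
    -- iteration 1/4 --
    FD 7: (-9,5.799) -> (-16,5.799) [heading=180, move]
    LT 135: heading 180 -> 315
    FD 7: (-16,5.799) -> (-11.05,0.849) [heading=315, move]
    -- iteration 2/4 --
    FD 7: (-11.05,0.849) -> (-6.101,-4.101) [heading=315, move]
    LT 135: heading 315 -> 90
    FD 7: (-6.101,-4.101) -> (-6.101,2.899) [heading=90, move]
    -- iteration 3/4 --
    FD 7: (-6.101,2.899) -> (-6.101,9.899) [heading=90, move]
    LT 135: heading 90 -> 225
    FD 7: (-6.101,9.899) -> (-11.05,4.95) [heading=225, move]
    -- iteration 4/4 --
    FD 7: (-11.05,4.95) -> (-16,0) [heading=225, move]
    LT 135: heading 225 -> 0
    FD 7: (-16,0) -> (-9,0) [heading=0, move]
  ]
  -- iteration 3/3 --
  FD 4: (-9,0) -> (-5,0) [heading=0, move]
  BK 8: (-5,0) -> (-13,0) [heading=0, move]
  PU: pen up
  REPEAT 4 [
    -- iteration 1/4 --
    FD 7: (-13,0) -> (-6,0) [heading=0, move]
    LT 135: heading 0 -> 135
    FD 7: (-6,0) -> (-10.95,4.95) [heading=135, move]
    -- iteration 2/4 --
    FD 7: (-10.95,4.95) -> (-15.899,9.899) [heading=135, move]
    LT 135: heading 135 -> 270
    FD 7: (-15.899,9.899) -> (-15.899,2.899) [heading=270, move]
    -- iteration 3/4 --
    FD 7: (-15.899,2.899) -> (-15.899,-4.101) [heading=270, move]
    LT 135: heading 270 -> 45
    FD 7: (-15.899,-4.101) -> (-10.95,0.849) [heading=45, move]
    -- iteration 4/4 --
    FD 7: (-10.95,0.849) -> (-6,5.799) [heading=45, move]
    LT 135: heading 45 -> 180
    FD 7: (-6,5.799) -> (-13,5.799) [heading=180, move]
  ]
]
LT 90: heading 180 -> 270
Final: pos=(-13,5.799), heading=270, 3 segment(s) drawn
Segments drawn: 3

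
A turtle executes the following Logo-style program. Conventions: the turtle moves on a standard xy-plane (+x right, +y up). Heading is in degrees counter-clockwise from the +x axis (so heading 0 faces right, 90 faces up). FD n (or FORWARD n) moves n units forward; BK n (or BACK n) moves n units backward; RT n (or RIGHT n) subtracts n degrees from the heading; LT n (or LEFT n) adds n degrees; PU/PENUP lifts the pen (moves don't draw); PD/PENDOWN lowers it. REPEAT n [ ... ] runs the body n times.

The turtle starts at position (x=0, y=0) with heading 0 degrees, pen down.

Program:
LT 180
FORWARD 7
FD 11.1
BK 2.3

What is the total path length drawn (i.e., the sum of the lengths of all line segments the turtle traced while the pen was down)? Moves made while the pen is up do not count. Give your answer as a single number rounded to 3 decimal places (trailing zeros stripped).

Answer: 20.4

Derivation:
Executing turtle program step by step:
Start: pos=(0,0), heading=0, pen down
LT 180: heading 0 -> 180
FD 7: (0,0) -> (-7,0) [heading=180, draw]
FD 11.1: (-7,0) -> (-18.1,0) [heading=180, draw]
BK 2.3: (-18.1,0) -> (-15.8,0) [heading=180, draw]
Final: pos=(-15.8,0), heading=180, 3 segment(s) drawn

Segment lengths:
  seg 1: (0,0) -> (-7,0), length = 7
  seg 2: (-7,0) -> (-18.1,0), length = 11.1
  seg 3: (-18.1,0) -> (-15.8,0), length = 2.3
Total = 20.4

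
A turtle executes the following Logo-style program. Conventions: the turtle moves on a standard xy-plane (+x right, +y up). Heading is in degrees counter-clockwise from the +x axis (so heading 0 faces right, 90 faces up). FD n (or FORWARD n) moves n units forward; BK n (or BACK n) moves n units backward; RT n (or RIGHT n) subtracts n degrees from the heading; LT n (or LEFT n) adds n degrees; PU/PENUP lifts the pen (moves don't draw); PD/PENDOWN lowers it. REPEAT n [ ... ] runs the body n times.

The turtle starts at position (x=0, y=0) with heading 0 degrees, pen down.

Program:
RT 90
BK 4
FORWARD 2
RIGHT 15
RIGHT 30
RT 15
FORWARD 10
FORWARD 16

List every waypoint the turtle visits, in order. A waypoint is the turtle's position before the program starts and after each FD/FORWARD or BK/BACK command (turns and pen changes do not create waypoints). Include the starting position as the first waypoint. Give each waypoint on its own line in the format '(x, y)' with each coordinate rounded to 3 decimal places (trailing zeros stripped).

Answer: (0, 0)
(0, 4)
(0, 2)
(-8.66, -3)
(-22.517, -11)

Derivation:
Executing turtle program step by step:
Start: pos=(0,0), heading=0, pen down
RT 90: heading 0 -> 270
BK 4: (0,0) -> (0,4) [heading=270, draw]
FD 2: (0,4) -> (0,2) [heading=270, draw]
RT 15: heading 270 -> 255
RT 30: heading 255 -> 225
RT 15: heading 225 -> 210
FD 10: (0,2) -> (-8.66,-3) [heading=210, draw]
FD 16: (-8.66,-3) -> (-22.517,-11) [heading=210, draw]
Final: pos=(-22.517,-11), heading=210, 4 segment(s) drawn
Waypoints (5 total):
(0, 0)
(0, 4)
(0, 2)
(-8.66, -3)
(-22.517, -11)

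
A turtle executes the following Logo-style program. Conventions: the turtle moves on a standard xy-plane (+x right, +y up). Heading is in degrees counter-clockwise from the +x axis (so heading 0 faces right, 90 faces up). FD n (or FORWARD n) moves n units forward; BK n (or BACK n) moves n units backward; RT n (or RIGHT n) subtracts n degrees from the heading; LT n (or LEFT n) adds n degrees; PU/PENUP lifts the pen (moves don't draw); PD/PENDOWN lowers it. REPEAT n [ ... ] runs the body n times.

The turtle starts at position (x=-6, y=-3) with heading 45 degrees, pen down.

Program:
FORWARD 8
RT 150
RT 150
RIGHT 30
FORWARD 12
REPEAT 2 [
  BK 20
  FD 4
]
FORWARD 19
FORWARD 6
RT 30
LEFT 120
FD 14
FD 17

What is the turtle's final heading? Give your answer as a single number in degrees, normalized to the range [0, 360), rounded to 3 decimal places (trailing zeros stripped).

Answer: 165

Derivation:
Executing turtle program step by step:
Start: pos=(-6,-3), heading=45, pen down
FD 8: (-6,-3) -> (-0.343,2.657) [heading=45, draw]
RT 150: heading 45 -> 255
RT 150: heading 255 -> 105
RT 30: heading 105 -> 75
FD 12: (-0.343,2.657) -> (2.763,14.248) [heading=75, draw]
REPEAT 2 [
  -- iteration 1/2 --
  BK 20: (2.763,14.248) -> (-2.414,-5.071) [heading=75, draw]
  FD 4: (-2.414,-5.071) -> (-1.378,-1.207) [heading=75, draw]
  -- iteration 2/2 --
  BK 20: (-1.378,-1.207) -> (-6.555,-20.525) [heading=75, draw]
  FD 4: (-6.555,-20.525) -> (-5.52,-16.662) [heading=75, draw]
]
FD 19: (-5.52,-16.662) -> (-0.602,1.691) [heading=75, draw]
FD 6: (-0.602,1.691) -> (0.951,7.486) [heading=75, draw]
RT 30: heading 75 -> 45
LT 120: heading 45 -> 165
FD 14: (0.951,7.486) -> (-12.572,11.11) [heading=165, draw]
FD 17: (-12.572,11.11) -> (-28.993,15.51) [heading=165, draw]
Final: pos=(-28.993,15.51), heading=165, 10 segment(s) drawn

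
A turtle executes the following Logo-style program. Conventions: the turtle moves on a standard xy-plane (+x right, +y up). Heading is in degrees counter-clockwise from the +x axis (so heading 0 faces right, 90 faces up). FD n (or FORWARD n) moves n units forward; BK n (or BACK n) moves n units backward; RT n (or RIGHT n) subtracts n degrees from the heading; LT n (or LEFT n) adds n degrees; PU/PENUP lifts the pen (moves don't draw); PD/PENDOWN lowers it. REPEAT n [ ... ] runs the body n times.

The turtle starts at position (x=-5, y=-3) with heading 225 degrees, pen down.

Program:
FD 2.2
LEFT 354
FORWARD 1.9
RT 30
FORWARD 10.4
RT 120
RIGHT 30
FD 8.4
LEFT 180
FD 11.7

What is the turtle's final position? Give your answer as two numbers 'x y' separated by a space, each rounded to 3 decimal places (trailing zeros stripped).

Answer: -20.869 -9.455

Derivation:
Executing turtle program step by step:
Start: pos=(-5,-3), heading=225, pen down
FD 2.2: (-5,-3) -> (-6.556,-4.556) [heading=225, draw]
LT 354: heading 225 -> 219
FD 1.9: (-6.556,-4.556) -> (-8.032,-5.751) [heading=219, draw]
RT 30: heading 219 -> 189
FD 10.4: (-8.032,-5.751) -> (-18.304,-7.378) [heading=189, draw]
RT 120: heading 189 -> 69
RT 30: heading 69 -> 39
FD 8.4: (-18.304,-7.378) -> (-11.776,-2.092) [heading=39, draw]
LT 180: heading 39 -> 219
FD 11.7: (-11.776,-2.092) -> (-20.869,-9.455) [heading=219, draw]
Final: pos=(-20.869,-9.455), heading=219, 5 segment(s) drawn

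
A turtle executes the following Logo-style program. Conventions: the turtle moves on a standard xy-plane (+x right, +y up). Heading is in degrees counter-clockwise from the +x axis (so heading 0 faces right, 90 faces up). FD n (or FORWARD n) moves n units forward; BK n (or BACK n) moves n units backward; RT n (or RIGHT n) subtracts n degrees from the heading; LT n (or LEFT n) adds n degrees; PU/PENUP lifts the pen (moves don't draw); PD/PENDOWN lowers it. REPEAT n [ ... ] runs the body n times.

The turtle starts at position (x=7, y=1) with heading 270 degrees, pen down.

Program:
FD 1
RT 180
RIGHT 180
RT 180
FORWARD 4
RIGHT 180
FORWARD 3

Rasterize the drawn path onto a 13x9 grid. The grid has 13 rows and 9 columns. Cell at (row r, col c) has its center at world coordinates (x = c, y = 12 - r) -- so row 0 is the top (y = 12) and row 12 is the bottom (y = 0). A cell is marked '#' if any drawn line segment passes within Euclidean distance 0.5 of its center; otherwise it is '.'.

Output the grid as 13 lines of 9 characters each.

Answer: .........
.........
.........
.........
.........
.........
.........
.........
.......#.
.......#.
.......#.
.......#.
.......#.

Derivation:
Segment 0: (7,1) -> (7,0)
Segment 1: (7,0) -> (7,4)
Segment 2: (7,4) -> (7,1)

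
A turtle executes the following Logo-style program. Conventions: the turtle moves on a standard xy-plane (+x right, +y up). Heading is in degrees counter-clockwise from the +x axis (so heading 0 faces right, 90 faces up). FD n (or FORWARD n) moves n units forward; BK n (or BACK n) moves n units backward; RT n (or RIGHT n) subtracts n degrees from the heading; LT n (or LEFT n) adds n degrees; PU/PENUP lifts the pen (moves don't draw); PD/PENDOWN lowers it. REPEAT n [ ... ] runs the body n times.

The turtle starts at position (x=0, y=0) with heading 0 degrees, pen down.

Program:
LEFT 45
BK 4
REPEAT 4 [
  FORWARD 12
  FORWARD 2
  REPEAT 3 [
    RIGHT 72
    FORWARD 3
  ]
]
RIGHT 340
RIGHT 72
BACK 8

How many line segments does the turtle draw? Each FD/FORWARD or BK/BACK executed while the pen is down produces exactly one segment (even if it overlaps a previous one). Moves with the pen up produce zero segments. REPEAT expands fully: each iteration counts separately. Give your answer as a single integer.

Answer: 22

Derivation:
Executing turtle program step by step:
Start: pos=(0,0), heading=0, pen down
LT 45: heading 0 -> 45
BK 4: (0,0) -> (-2.828,-2.828) [heading=45, draw]
REPEAT 4 [
  -- iteration 1/4 --
  FD 12: (-2.828,-2.828) -> (5.657,5.657) [heading=45, draw]
  FD 2: (5.657,5.657) -> (7.071,7.071) [heading=45, draw]
  REPEAT 3 [
    -- iteration 1/3 --
    RT 72: heading 45 -> 333
    FD 3: (7.071,7.071) -> (9.744,5.709) [heading=333, draw]
    -- iteration 2/3 --
    RT 72: heading 333 -> 261
    FD 3: (9.744,5.709) -> (9.275,2.746) [heading=261, draw]
    -- iteration 3/3 --
    RT 72: heading 261 -> 189
    FD 3: (9.275,2.746) -> (6.312,2.277) [heading=189, draw]
  ]
  -- iteration 2/4 --
  FD 12: (6.312,2.277) -> (-5.541,0.4) [heading=189, draw]
  FD 2: (-5.541,0.4) -> (-7.516,0.087) [heading=189, draw]
  REPEAT 3 [
    -- iteration 1/3 --
    RT 72: heading 189 -> 117
    FD 3: (-7.516,0.087) -> (-8.878,2.76) [heading=117, draw]
    -- iteration 2/3 --
    RT 72: heading 117 -> 45
    FD 3: (-8.878,2.76) -> (-6.757,4.881) [heading=45, draw]
    -- iteration 3/3 --
    RT 72: heading 45 -> 333
    FD 3: (-6.757,4.881) -> (-4.084,3.519) [heading=333, draw]
  ]
  -- iteration 3/4 --
  FD 12: (-4.084,3.519) -> (6.609,-1.929) [heading=333, draw]
  FD 2: (6.609,-1.929) -> (8.391,-2.837) [heading=333, draw]
  REPEAT 3 [
    -- iteration 1/3 --
    RT 72: heading 333 -> 261
    FD 3: (8.391,-2.837) -> (7.921,-5.8) [heading=261, draw]
    -- iteration 2/3 --
    RT 72: heading 261 -> 189
    FD 3: (7.921,-5.8) -> (4.958,-6.269) [heading=189, draw]
    -- iteration 3/3 --
    RT 72: heading 189 -> 117
    FD 3: (4.958,-6.269) -> (3.596,-3.596) [heading=117, draw]
  ]
  -- iteration 4/4 --
  FD 12: (3.596,-3.596) -> (-1.852,7.096) [heading=117, draw]
  FD 2: (-1.852,7.096) -> (-2.76,8.878) [heading=117, draw]
  REPEAT 3 [
    -- iteration 1/3 --
    RT 72: heading 117 -> 45
    FD 3: (-2.76,8.878) -> (-0.638,10.999) [heading=45, draw]
    -- iteration 2/3 --
    RT 72: heading 45 -> 333
    FD 3: (-0.638,10.999) -> (2.035,9.637) [heading=333, draw]
    -- iteration 3/3 --
    RT 72: heading 333 -> 261
    FD 3: (2.035,9.637) -> (1.565,6.674) [heading=261, draw]
  ]
]
RT 340: heading 261 -> 281
RT 72: heading 281 -> 209
BK 8: (1.565,6.674) -> (8.562,10.553) [heading=209, draw]
Final: pos=(8.562,10.553), heading=209, 22 segment(s) drawn
Segments drawn: 22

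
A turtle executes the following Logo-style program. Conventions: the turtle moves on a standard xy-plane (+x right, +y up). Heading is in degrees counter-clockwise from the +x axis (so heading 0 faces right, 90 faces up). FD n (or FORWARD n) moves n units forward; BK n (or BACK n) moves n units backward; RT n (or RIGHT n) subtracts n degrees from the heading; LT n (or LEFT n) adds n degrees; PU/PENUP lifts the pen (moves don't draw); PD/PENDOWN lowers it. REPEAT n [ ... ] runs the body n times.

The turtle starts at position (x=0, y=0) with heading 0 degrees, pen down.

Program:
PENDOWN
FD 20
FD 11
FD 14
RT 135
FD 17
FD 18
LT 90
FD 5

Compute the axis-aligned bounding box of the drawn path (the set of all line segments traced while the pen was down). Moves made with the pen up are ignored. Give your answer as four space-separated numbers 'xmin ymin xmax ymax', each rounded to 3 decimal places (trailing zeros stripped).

Answer: 0 -28.284 45 0

Derivation:
Executing turtle program step by step:
Start: pos=(0,0), heading=0, pen down
PD: pen down
FD 20: (0,0) -> (20,0) [heading=0, draw]
FD 11: (20,0) -> (31,0) [heading=0, draw]
FD 14: (31,0) -> (45,0) [heading=0, draw]
RT 135: heading 0 -> 225
FD 17: (45,0) -> (32.979,-12.021) [heading=225, draw]
FD 18: (32.979,-12.021) -> (20.251,-24.749) [heading=225, draw]
LT 90: heading 225 -> 315
FD 5: (20.251,-24.749) -> (23.787,-28.284) [heading=315, draw]
Final: pos=(23.787,-28.284), heading=315, 6 segment(s) drawn

Segment endpoints: x in {0, 20, 20.251, 23.787, 31, 32.979, 45}, y in {-28.284, -24.749, -12.021, 0}
xmin=0, ymin=-28.284, xmax=45, ymax=0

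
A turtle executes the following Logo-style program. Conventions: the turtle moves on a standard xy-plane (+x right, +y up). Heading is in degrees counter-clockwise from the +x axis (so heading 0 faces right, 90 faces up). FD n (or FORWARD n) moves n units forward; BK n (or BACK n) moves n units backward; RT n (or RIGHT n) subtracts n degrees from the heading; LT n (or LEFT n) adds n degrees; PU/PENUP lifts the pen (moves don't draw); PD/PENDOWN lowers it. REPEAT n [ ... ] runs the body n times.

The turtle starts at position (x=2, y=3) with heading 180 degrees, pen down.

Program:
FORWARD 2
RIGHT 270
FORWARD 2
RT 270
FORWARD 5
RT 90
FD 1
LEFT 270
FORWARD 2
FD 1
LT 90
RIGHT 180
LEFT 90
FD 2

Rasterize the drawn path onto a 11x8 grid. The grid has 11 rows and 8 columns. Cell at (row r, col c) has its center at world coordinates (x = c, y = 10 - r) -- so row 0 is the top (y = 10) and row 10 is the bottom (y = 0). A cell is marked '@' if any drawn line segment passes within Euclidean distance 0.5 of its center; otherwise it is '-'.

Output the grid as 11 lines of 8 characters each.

Answer: --------
--------
--------
--------
--------
--------
--------
@@@-----
@-------
@@@@@@--
@@@@@@--

Derivation:
Segment 0: (2,3) -> (0,3)
Segment 1: (0,3) -> (0,1)
Segment 2: (0,1) -> (5,1)
Segment 3: (5,1) -> (5,0)
Segment 4: (5,0) -> (3,0)
Segment 5: (3,0) -> (2,0)
Segment 6: (2,0) -> (0,0)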